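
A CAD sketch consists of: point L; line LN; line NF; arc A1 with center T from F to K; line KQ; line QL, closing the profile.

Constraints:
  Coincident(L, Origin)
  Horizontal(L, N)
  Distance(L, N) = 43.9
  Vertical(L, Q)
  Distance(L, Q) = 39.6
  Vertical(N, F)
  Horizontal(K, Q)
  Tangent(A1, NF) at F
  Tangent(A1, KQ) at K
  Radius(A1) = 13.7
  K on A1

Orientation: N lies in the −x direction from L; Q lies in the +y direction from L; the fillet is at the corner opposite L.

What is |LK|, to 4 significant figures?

49.80

L is at the origin; L and N share the same y with |LN| = 43.9 and N on the −x side, so N = (-43.90, 0.000). L and Q share the same x with |LQ| = 39.6 and Q on the +y side, so Q = (0.000, 39.60). The virtual corner opposite L is at (-43.90, 39.60). A1 meets NF tangentially, so TF is at right angles to NF and the tangent condition forces TK to be normal to KQ, with radius 13.7, so the center T sits 13.7 in from both sides at T = (-30.20, 25.90). That places the tangent points at F = (-43.90, 25.90) on NF and K = (-30.20, 39.60) on KQ. Then |LK| = |K − L| = 49.80.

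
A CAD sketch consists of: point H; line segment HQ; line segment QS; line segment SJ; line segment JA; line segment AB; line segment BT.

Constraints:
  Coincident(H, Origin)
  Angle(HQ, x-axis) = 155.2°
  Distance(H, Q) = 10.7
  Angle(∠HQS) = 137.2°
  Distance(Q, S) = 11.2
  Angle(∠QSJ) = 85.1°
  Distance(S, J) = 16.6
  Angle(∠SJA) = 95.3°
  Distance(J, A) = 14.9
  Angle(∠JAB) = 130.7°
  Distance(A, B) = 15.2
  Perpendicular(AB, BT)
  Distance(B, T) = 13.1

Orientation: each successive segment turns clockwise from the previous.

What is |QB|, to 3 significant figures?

16.0

H is at the origin; HQ runs at 155.2° with length 10.7, so Q = (-9.71, 4.49). ∠HQS = 137.2° gives QS at 112° from the x-axis; with |QS| = 11.2, S = (-14.0, 14.8). ∠QSJ = 85.1° gives SJ at 17.5° from the x-axis; with |SJ| = 16.6, J = (1.85, 19.8). ∠SJA = 95.3° gives JA at -67.2° from the x-axis; with |JA| = 14.9, A = (7.62, 6.10). ∠JAB = 130.7° gives AB at -117° from the x-axis; with |AB| = 15.2, B = (0.842, -7.50). Then |QB| = |B − Q| = 16.0.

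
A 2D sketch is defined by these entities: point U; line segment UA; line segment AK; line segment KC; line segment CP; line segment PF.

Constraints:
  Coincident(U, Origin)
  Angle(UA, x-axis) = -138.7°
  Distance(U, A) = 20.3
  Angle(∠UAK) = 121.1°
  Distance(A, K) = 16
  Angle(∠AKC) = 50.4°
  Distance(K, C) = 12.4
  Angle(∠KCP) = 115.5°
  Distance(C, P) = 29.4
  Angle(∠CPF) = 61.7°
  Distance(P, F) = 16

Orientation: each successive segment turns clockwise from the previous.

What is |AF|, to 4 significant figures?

13.47

∠KCP = 115.5° gives CP at -31.70° from the x-axis; with |CP| = 29.4, P = (4.935, -17.29). ∠CPF = 61.7° gives PF at -150.0° from the x-axis; with |PF| = 16.0, F = (-8.921, -25.29). Then |AF| = |F − A| = 13.47.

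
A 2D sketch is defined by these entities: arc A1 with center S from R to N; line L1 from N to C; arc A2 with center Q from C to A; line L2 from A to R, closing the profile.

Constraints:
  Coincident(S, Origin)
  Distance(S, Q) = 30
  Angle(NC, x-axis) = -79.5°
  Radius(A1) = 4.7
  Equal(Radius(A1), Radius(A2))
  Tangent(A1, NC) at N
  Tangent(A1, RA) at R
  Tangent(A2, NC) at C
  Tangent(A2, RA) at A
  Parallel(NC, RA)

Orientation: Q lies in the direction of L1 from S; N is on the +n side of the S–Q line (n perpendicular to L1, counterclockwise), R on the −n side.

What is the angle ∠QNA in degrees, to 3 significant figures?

8.49°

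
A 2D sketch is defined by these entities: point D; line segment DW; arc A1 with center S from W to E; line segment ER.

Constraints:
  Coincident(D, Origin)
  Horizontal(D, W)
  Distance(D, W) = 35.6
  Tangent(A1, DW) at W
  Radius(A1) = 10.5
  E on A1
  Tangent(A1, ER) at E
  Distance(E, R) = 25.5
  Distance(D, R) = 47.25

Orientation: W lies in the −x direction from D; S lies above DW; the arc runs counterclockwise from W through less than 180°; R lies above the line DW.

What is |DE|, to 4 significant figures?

27.96

Checks: |SW| = 10.50 ✓; |SE| = 10.50 ✓; ∠(SE, ER) = 90.00° ✓; |ER| = 25.50 ✓; |DR| = 47.25 ✓.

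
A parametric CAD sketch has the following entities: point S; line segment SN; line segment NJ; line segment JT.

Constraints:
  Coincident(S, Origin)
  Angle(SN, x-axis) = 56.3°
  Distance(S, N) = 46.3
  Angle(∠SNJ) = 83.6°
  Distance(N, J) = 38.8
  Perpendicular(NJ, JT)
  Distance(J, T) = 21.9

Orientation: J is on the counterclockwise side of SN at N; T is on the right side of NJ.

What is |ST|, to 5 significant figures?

75.786

S is at the origin; SN runs at 56.3° with length 46.3, so N = 46.3·(cos 56.3°, sin 56.3°) = (25.689, 38.519). ∠SNJ = 83.6°, so NJ runs at 56.3° + (180° − 83.6°) = 152.70° from the x-axis; with |NJ| = 38.8, J = N + 38.8·(cos 152.70°, sin 152.70°) = (-8.7891, 56.315). NJ ⟂ JT; with |JT| = 21.9 on the right of NJ, T = J + 21.9·(0.45865, 0.88862) = (1.2554, 75.776). Then |ST| = |T − S| = 75.786.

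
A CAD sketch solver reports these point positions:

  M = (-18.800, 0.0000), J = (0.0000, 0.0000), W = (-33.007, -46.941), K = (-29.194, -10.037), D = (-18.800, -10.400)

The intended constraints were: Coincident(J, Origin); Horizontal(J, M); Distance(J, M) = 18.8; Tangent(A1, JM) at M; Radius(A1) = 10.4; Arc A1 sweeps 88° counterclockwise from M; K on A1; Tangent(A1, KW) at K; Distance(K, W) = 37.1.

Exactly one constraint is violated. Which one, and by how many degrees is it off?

Tangent(A1, KW) at K — off by 3.90°.

J = (0.00, 0.00) ✓; J.y = 0.00, M.y = 0.00 ✓; |JM| = 18.80 ✓; ∠(DM, MJ) = 90.00° ✓; |DM| = 10.40 ✓; bearing(D→K) − bearing(D→M) = 88.00° ✓; |DK| = 10.40 ✓; ∠(DK, KW) = 93.90° ✗; |KW| = 37.10 ✓.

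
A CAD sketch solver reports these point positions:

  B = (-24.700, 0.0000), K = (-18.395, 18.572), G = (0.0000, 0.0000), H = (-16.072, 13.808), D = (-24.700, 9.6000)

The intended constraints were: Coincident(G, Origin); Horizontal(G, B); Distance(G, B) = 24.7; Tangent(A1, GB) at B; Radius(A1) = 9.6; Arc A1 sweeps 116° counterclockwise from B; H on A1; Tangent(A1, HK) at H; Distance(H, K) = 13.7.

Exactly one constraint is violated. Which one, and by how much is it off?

Distance(H, K) = 13.7 — off by 8.40.

G = (0.00, 0.00) ✓; G.y = 0.00, B.y = 0.00 ✓; |GB| = 24.70 ✓; ∠(DB, BG) = 90.00° ✓; |DB| = 9.600 ✓; bearing(D→H) − bearing(D→B) = 116.0° ✓; |DH| = 9.599 ✓; ∠(DH, HK) = 90.00° ✓; |HK| = 5.300 ✗.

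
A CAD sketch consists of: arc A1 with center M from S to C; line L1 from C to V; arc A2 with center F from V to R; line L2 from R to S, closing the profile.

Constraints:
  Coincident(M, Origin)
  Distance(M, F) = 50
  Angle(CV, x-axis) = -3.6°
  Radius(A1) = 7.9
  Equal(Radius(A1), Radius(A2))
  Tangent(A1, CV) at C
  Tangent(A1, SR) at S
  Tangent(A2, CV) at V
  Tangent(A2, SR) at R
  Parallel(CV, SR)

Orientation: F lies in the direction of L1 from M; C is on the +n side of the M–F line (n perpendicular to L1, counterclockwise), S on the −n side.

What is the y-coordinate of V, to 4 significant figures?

4.745

The slot axis is L1's direction at -3.6°, so u = (cos -3.6°, sin -3.6°) = (0.9980, -0.06279) and n = (−sin -3.6°, cos -3.6°) = (0.06279, 0.9980). M is at the origin and F lies 50.0 along u from M, so F = 50.0·u = (49.90, -3.140). Tangency of A1 to both parallel lines with radius 7.9 puts C and S at M ± 7.9·n: C = (0.4960, 7.884), S = (-0.4960, -7.884). Equal radii place V and R the same way about F: V = F + 7.9·n = (50.40, 4.745), R = F − 7.9·n = (49.41, -11.02). So V.y = 4.745.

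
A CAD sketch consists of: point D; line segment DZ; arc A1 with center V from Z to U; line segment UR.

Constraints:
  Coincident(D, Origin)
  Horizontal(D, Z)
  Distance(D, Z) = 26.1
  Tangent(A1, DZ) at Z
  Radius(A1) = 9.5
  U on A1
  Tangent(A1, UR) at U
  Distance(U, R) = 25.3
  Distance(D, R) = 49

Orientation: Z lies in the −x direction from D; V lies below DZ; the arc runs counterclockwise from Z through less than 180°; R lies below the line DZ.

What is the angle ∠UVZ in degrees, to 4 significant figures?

93.79°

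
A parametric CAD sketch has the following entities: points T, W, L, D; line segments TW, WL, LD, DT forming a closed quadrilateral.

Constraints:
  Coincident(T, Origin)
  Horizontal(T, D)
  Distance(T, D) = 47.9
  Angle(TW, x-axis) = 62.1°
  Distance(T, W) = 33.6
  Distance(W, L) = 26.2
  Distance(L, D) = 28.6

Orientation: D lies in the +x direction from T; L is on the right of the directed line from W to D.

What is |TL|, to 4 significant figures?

19.91

Checks: |WL| = 26.20 ✓; |LD| = 28.60 ✓.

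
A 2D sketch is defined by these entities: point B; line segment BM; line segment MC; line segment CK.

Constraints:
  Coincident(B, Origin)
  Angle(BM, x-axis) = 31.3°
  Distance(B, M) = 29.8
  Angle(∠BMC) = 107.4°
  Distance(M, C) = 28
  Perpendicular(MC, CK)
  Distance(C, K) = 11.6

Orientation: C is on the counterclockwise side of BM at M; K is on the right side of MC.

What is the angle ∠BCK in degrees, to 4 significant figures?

127.6°

B is at the origin; BM runs at 31.3° with length 29.8, so M = 29.8·(cos 31.3°, sin 31.3°) = (25.46, 15.48). ∠BMC = 107.4°, so MC runs at 31.3° + (180° − 107.4°) = 103.9° from the x-axis; with |MC| = 28.0, C = M + 28.0·(cos 103.9°, sin 103.9°) = (18.74, 42.66). The perpendicularity gives CK at right angles to MC; with |CK| = 11.6 on the right of MC, K = C + 11.6·(0.9707, 0.2402) = (30.00, 45.45). Then cos ∠BCK = CB·CK / (|CB||CK|), giving 127.6°.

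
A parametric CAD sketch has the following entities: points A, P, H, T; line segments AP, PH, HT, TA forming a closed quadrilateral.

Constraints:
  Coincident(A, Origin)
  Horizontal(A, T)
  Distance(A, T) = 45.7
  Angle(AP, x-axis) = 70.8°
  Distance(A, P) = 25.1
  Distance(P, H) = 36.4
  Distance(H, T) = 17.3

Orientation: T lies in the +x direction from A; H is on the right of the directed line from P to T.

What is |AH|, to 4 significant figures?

30.02

A is at the origin; AT is horizontal with |AT| = 45.7 and T in +x, so T = (45.7, 0). AP runs at 70.8° with |AP| = 25.1, so P = (8.255, 23.70). H is determined by |PH| = 36.4 and |HT| = 17.3 together: it lies at the intersection of circle(P, 36.4) and circle(T, 17.3). With |PT| = 44.32, the foot of the radical line on PT is 33.73 from P and the perpendicular offset is √(36.4² − 33.73²) = 13.68. Taking the right-of-PT solution: H = (29.44, -5.898).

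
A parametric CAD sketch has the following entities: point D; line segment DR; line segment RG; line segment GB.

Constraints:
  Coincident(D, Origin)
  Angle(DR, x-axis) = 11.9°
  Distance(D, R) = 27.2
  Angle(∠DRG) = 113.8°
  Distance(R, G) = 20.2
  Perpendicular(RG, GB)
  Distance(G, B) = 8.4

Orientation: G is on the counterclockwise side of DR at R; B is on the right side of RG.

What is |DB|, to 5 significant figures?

45.607

D is at the origin; DR runs at 11.9° with length 27.2, so R = 27.2·(cos 11.9°, sin 11.9°) = (26.615, 5.6088). ∠DRG = 113.8°, so RG runs at 11.9° + (180° − 113.8°) = 78.100° from the x-axis; with |RG| = 20.2, G = R + 20.2·(cos 78.100°, sin 78.100°) = (30.781, 25.375). RG is perpendicular to GB; with |GB| = 8.4 on the right of RG, B = G + 8.4·(0.97851, -0.20620) = (39.000, 23.643). Then |DB| = |B − D| = 45.607.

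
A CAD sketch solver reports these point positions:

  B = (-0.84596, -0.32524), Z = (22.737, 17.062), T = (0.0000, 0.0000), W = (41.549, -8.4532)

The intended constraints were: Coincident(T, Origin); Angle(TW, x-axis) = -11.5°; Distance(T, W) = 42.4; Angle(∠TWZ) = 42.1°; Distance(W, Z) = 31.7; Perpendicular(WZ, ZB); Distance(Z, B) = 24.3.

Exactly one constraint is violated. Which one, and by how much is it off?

Distance(Z, B) = 24.3 — off by 5.00.

T = (0.00, 0.00) ✓; TW at -11.50° ✓; |TW| = 42.40 ✓; ∠TWZ = 42.10° ✓; |WZ| = 31.70 ✓; ∠(WZ, ZB) = 90.00° ✓; |ZB| = 29.30 ✗.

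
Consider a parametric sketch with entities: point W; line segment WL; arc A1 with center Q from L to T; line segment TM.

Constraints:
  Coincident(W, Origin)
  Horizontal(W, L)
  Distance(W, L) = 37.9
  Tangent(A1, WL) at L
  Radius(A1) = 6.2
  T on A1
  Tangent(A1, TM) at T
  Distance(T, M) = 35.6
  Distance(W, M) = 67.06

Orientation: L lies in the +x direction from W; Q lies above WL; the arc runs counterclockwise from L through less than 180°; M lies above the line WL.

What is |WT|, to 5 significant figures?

43.960

Checks: ∠(QL, LW) = 90.00° ✓; |QT| = 6.200 ✓; ∠(QT, TM) = 90.00° ✓; |TM| = 35.60 ✓; |WM| = 67.06 ✓.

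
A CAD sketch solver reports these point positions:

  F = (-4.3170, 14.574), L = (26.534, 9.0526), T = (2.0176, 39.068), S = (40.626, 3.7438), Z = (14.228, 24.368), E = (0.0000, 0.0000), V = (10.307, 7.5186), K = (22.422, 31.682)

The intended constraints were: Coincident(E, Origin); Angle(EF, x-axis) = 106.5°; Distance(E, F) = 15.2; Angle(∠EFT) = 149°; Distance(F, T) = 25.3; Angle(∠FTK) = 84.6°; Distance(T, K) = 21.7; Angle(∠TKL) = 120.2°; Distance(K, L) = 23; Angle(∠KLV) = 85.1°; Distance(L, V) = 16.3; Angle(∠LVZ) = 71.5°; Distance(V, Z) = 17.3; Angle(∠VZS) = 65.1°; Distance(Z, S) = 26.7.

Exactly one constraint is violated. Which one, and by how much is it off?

Distance(Z, S) = 26.7 — off by 6.80.

E = (0.00, 0.00) ✓; EF at 106.5° ✓; |EF| = 15.20 ✓; ∠EFT = 149.0° ✓; |FT| = 25.30 ✓; ∠FTK = 84.60° ✓; |TK| = 21.70 ✓; ∠TKL = 120.2° ✓; |KL| = 23.00 ✓; ∠KLV = 85.10° ✓; |LV| = 16.30 ✓; ∠LVZ = 71.50° ✓; |VZ| = 17.30 ✓; ∠VZS = 65.10° ✓; |ZS| = 33.50 ✗.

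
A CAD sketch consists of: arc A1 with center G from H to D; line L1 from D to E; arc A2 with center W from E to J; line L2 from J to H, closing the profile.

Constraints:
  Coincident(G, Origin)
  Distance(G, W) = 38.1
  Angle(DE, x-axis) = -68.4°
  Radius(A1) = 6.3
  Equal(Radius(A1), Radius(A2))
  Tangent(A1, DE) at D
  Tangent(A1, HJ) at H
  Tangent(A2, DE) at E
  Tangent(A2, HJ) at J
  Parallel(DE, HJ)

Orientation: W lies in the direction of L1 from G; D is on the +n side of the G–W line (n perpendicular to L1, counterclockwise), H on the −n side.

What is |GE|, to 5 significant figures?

38.617

Tangency of A1 to both parallel lines with radius 6.3 puts D and H at G ± 6.3·n: D = (5.8576, 2.3192), H = (-5.8576, -2.3192). Equal radii place E and J the same way about W: E = W + 6.3·n = (19.883, -33.105), J = W − 6.3·n = (8.1680, -37.744). Then |GE| = |E − G| = 38.617.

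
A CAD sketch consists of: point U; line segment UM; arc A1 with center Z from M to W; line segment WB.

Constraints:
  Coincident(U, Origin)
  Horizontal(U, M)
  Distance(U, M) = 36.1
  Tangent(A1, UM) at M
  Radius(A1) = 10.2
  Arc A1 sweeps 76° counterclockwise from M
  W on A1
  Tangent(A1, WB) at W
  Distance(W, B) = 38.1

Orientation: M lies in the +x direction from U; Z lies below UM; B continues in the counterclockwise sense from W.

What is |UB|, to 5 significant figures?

47.819

On A1, M sits at bearing 90° from Z; a 76° counterclockwise sweep puts W at bearing 166°, so W = Z + 10.2·(cos 166°, sin 166°) = (26.203, -7.7324). Since A1 is tangent to WB there, ZW ⟂ WB, so WB runs along (−sin 166°, cos 166°); with |WB| = 38.1, B = (16.986, -44.701). Then |UB| = |B − U| = 47.819.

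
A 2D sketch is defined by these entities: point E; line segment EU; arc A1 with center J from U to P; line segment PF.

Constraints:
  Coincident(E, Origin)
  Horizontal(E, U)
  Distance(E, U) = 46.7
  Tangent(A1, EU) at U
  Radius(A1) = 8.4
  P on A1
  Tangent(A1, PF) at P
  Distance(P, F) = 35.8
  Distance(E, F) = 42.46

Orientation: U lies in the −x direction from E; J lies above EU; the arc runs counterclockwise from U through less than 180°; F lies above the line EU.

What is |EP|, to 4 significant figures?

39.54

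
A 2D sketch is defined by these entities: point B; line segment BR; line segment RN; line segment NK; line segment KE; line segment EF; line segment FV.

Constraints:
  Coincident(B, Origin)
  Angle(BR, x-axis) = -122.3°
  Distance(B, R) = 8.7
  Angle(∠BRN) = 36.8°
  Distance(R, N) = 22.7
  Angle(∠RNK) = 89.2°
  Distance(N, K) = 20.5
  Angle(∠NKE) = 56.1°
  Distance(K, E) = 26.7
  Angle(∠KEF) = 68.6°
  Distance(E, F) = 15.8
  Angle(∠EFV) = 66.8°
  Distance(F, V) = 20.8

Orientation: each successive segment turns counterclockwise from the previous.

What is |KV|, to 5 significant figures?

6.1257

B is at the origin; BR runs at -122.3° with length 8.7, so R = (-4.6489, -7.3538). ∠BRN = 36.8° gives RN at 20.900° from the x-axis; with |RN| = 22.7, N = (16.558, 0.74417). ∠RNK = 89.2° gives NK at 111.70° from the x-axis; with |NK| = 20.5, K = (8.9778, 19.791). ∠NKE = 56.1° gives KE at -124.40° from the x-axis; with |KE| = 26.7, E = (-6.1069, -2.2391). ∠KEF = 68.6° gives EF at -13.000° from the x-axis; with |EF| = 15.8, F = (9.2882, -5.7934). ∠EFV = 66.8° gives FV at 100.20° from the x-axis; with |FV| = 20.8, V = (5.6048, 14.678). Then |KV| = |V − K| = 6.1257.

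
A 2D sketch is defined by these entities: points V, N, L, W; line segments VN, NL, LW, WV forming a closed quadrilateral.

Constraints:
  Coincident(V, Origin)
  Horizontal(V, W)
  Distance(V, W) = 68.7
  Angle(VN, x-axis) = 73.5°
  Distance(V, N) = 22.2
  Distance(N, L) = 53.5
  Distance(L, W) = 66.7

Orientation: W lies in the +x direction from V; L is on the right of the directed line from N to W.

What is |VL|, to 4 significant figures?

33.66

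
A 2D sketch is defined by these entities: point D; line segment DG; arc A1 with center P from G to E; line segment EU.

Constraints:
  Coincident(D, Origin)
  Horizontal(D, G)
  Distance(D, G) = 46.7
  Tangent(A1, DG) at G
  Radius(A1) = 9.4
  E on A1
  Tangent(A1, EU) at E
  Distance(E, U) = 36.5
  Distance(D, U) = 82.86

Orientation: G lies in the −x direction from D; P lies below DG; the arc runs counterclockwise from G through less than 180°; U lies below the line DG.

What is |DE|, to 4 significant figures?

54.40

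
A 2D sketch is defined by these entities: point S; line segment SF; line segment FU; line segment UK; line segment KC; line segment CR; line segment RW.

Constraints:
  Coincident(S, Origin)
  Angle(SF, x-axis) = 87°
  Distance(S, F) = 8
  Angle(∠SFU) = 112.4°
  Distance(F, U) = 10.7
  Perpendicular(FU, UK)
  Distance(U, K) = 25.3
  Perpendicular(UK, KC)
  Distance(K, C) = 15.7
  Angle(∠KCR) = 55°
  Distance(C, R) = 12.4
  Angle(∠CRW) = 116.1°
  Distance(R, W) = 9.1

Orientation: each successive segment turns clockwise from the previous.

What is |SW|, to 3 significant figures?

16.9

∠KCR = 55.0° gives CR at 74.4° from the x-axis; with |CR| = 12.4, R = (7.44, -5.59). ∠CRW = 116.1° gives RW at 10.5° from the x-axis; with |RW| = 9.1, W = (16.4, -3.93). Then |SW| = |W − S| = 16.9.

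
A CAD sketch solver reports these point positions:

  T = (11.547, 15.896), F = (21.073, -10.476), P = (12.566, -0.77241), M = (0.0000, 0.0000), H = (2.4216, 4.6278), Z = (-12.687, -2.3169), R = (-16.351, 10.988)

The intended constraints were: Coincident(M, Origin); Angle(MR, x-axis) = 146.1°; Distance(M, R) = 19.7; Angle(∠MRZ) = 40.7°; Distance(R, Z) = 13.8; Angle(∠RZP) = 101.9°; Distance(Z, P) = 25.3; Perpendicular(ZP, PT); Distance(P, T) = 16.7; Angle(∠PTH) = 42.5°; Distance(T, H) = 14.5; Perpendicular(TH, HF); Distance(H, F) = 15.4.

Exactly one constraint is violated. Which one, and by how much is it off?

Distance(H, F) = 15.4 — off by 8.60.

M = (0.00, 0.00) ✓; MR at 146.1° ✓; |MR| = 19.70 ✓; ∠MRZ = 40.70° ✓; |RZ| = 13.80 ✓; ∠RZP = 101.9° ✓; |ZP| = 25.30 ✓; ∠(ZP, PT) = 90.00° ✓; |PT| = 16.70 ✓; ∠PTH = 42.50° ✓; |TH| = 14.50 ✓; ∠(TH, HF) = 90.00° ✓; |HF| = 24.00 ✗.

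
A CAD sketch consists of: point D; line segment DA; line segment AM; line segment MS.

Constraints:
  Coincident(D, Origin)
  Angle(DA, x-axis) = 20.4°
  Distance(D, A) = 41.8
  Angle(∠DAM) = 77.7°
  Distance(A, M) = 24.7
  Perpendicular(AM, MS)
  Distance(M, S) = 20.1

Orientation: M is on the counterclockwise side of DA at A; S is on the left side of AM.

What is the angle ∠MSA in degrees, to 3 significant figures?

50.9°

∠DAM = 77.7°, so AM runs at 20.4° + (180° − 77.7°) = 123° from the x-axis; with |AM| = 24.7, M = A + 24.7·(cos 123°, sin 123°) = (25.8, 35.4). The perpendicularity gives MS at right angles to AM; with |MS| = 20.1 on the left of AM, S = M + 20.1·(-0.842, -0.540) = (8.92, 24.5). Then cos ∠MSA = SM·SA / (|SM||SA|), giving 50.9°.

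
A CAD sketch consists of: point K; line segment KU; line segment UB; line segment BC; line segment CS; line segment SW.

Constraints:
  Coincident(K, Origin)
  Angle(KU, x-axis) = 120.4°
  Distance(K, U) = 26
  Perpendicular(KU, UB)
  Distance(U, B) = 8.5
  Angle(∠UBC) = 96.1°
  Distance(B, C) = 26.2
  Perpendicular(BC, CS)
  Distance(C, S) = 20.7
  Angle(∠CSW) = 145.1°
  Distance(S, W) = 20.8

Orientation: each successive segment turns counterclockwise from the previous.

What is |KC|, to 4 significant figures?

11.28

KU ⟂ UB, so UB runs at -149.6°; with |UB| = 8.5, B = (-20.49, 18.12). ∠UBC = 96.1° gives BC at -65.70° from the x-axis; with |BC| = 26.2, C = (-9.707, -5.755). Then |KC| = |C − K| = 11.28.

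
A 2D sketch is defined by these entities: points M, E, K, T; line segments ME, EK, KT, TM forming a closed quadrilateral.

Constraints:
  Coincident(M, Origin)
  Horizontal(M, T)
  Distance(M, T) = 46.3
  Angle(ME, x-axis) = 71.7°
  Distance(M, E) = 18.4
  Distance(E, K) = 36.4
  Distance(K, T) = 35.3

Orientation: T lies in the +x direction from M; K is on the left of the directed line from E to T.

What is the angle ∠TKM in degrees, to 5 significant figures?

61.473°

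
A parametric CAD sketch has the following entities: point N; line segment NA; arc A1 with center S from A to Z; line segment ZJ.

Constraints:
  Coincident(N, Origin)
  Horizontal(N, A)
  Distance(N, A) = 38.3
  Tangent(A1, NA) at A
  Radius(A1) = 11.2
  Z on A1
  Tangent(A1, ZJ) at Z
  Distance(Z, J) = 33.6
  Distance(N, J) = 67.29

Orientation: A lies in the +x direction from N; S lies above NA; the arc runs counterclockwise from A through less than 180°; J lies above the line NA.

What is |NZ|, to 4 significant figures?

50.67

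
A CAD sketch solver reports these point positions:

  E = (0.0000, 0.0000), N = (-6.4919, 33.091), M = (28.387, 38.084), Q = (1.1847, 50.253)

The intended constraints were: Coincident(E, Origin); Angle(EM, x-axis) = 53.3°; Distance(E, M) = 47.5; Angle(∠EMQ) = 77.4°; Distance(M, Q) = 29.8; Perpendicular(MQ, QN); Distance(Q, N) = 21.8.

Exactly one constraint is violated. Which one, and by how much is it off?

Distance(Q, N) = 21.8 — off by 3.00.

E = (0.00, 0.00) ✓; EM at 53.30° ✓; |EM| = 47.50 ✓; ∠EMQ = 77.40° ✓; |MQ| = 29.80 ✓; ∠(MQ, QN) = 90.00° ✓; |QN| = 18.80 ✗.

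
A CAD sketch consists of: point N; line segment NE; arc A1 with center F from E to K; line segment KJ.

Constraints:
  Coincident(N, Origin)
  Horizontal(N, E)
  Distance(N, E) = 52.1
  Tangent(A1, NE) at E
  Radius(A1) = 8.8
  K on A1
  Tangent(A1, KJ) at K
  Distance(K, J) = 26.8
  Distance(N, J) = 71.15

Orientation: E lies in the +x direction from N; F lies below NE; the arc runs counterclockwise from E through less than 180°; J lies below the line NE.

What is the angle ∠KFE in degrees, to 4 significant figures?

128.2°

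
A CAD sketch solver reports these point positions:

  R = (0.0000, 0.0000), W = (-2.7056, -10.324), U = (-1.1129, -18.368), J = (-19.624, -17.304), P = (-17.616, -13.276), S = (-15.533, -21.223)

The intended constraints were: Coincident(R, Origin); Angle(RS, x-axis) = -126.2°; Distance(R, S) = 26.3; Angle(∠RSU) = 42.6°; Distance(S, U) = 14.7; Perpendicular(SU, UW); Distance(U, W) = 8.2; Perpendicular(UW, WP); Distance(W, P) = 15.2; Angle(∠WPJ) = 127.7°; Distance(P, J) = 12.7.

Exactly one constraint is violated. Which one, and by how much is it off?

Distance(P, J) = 12.7 — off by 8.20.

R = (0.00, 0.00) ✓; RS at -126.2° ✓; |RS| = 26.30 ✓; ∠RSU = 42.60° ✓; |SU| = 14.70 ✓; ∠(SU, UW) = 90.00° ✓; |UW| = 8.200 ✓; ∠(UW, WP) = 90.00° ✓; |WP| = 15.20 ✓; ∠WPJ = 127.7° ✓; |PJ| = 4.501 ✗.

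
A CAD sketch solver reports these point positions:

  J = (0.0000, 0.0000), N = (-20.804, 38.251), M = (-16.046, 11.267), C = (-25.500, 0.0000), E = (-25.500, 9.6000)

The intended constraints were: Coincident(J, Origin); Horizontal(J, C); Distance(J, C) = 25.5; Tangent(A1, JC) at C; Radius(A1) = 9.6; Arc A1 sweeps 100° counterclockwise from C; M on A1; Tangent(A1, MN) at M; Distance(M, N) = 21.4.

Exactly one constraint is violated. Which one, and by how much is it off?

Distance(M, N) = 21.4 — off by 6.00.

J = (0.00, 0.00) ✓; J.y = 0.00, C.y = 0.00 ✓; |JC| = 25.50 ✓; ∠(EC, CJ) = 90.00° ✓; |EC| = 9.600 ✓; bearing(E→M) − bearing(E→C) = 100.0° ✓; |EM| = 9.600 ✓; ∠(EM, MN) = 90.00° ✓; |MN| = 27.40 ✗.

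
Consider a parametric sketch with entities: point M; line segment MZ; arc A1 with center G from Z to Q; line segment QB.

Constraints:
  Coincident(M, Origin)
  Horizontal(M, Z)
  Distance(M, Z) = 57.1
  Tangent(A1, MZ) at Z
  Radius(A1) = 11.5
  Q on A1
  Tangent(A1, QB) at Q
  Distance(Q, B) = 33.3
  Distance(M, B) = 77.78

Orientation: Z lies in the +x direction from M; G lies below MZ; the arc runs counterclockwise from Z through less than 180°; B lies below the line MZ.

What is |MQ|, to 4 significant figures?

49.87

Checks: |GQ| = 11.50 ✓; ∠(GQ, QB) = 90.00° ✓; |QB| = 33.30 ✓; |MB| = 77.78 ✓.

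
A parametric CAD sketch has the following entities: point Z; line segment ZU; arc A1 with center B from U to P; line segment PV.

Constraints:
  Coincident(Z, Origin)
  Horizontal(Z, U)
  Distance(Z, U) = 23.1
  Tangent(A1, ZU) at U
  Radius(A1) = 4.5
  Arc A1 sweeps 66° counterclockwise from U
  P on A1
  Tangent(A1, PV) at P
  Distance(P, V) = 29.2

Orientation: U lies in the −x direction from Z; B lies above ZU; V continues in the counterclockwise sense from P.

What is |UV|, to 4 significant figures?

33.42

Z is at the origin; Z and U share the same y with |ZU| = 23.1 and U on the −x side, so U = (-23.10, 0.000). A1 meets ZU tangentially, so BU is at right angles to ZU, so B = U + (0, 4.5) = (-23.10, 4.500). On A1, U sits at bearing -90° from B; a 66° counterclockwise sweep puts P at bearing -24°, so P = B + 4.5·(cos -24°, sin -24°) = (-18.99, 2.670). Tangency of A1 to PV means the radius BP is perpendicular to PV, so PV runs along (−sin -24°, cos -24°); with |PV| = 29.2, V = (-7.112, 29.35). Then |UV| = |V − U| = 33.42.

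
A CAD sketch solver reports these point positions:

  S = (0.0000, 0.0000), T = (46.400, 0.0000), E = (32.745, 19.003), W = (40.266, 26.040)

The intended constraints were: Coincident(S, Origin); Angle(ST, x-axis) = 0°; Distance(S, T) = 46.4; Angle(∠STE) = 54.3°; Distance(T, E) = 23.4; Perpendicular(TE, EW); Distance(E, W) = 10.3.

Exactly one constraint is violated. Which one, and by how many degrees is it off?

Perpendicular(TE, EW) — off by 7.40°.

S = (0.00, 0.00) ✓; ST at 0.000° ✓; |ST| = 46.40 ✓; ∠STE = 54.30° ✓; |TE| = 23.40 ✓; ∠(TE, EW) = 82.60° ✗; |EW| = 10.30 ✓.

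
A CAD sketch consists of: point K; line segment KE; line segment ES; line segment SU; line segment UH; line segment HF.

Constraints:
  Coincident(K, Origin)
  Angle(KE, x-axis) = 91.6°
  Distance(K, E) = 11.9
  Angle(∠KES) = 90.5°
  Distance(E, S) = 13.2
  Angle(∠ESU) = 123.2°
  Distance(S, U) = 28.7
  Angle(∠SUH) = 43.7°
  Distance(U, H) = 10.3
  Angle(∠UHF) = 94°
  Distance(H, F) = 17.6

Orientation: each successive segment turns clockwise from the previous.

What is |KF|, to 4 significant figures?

23.06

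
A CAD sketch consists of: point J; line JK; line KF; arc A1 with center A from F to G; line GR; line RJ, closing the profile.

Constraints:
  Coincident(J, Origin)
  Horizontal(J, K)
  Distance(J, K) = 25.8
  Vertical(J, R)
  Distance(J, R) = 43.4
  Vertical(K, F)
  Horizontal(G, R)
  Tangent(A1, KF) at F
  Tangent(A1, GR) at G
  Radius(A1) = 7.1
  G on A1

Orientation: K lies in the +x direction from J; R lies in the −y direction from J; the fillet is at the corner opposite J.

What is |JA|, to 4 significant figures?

40.83

J is at the origin; J and K share the same y with |JK| = 25.8 and K on the +x side, so K = (25.80, 0.000). J and R share the same x with |JR| = 43.4 and R on the −y side, so R = (0.000, -43.40). The virtual corner opposite J is at (25.80, -43.40). Tangency of A1 to KF means the radius AF is perpendicular to KF and since A1 is tangent to GR there, AG ⟂ GR, with radius 7.1, so the center A sits 7.1 in from both sides at A = (18.70, -36.30). Then |JA| = |A − J| = 40.83.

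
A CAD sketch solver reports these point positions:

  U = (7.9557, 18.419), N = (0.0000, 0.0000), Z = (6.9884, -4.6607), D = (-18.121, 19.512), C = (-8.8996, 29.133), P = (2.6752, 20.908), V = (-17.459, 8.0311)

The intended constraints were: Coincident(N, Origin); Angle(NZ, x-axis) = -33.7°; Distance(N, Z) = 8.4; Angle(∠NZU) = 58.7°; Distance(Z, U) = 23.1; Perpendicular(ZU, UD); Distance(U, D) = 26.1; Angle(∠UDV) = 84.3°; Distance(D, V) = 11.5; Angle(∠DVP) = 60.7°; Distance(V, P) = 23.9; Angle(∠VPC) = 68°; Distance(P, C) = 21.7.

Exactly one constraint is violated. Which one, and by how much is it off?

Distance(P, C) = 21.7 — off by 7.50.

N = (0.00, 0.00) ✓; NZ at -33.70° ✓; |NZ| = 8.400 ✓; ∠NZU = 58.70° ✓; |ZU| = 23.10 ✓; ∠(ZU, UD) = 90.00° ✓; |UD| = 26.10 ✓; ∠UDV = 84.30° ✓; |DV| = 11.50 ✓; ∠DVP = 60.70° ✓; |VP| = 23.90 ✓; ∠VPC = 68.00° ✓; |PC| = 14.20 ✗.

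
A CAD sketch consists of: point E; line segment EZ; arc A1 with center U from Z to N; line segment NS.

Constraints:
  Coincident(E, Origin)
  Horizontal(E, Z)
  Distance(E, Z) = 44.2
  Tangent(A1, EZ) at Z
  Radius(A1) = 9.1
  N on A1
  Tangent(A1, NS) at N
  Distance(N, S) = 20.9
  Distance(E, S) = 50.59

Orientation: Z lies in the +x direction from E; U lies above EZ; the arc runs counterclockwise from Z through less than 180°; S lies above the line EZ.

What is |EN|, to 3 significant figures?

53.6

Checks: |UN| = 9.100 ✓; ∠(UN, NS) = 90.00° ✓; |NS| = 20.90 ✓; |ES| = 50.59 ✓.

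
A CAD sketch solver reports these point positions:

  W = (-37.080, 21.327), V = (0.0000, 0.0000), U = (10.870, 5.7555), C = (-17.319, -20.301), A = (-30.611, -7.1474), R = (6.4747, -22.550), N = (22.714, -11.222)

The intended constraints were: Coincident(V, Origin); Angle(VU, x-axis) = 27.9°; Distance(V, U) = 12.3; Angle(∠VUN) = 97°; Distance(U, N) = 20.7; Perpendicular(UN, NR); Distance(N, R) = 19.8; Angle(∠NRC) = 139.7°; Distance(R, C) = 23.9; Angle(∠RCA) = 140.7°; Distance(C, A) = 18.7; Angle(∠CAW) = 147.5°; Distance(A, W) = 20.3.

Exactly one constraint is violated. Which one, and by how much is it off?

Distance(A, W) = 20.3 — off by 8.90.

V = (0.00, 0.00) ✓; VU at 27.90° ✓; |VU| = 12.30 ✓; ∠VUN = 97.00° ✓; |UN| = 20.70 ✓; ∠(UN, NR) = 90.00° ✓; |NR| = 19.80 ✓; ∠NRC = 139.7° ✓; |RC| = 23.90 ✓; ∠RCA = 140.7° ✓; |CA| = 18.70 ✓; ∠CAW = 147.5° ✓; |AW| = 29.20 ✗.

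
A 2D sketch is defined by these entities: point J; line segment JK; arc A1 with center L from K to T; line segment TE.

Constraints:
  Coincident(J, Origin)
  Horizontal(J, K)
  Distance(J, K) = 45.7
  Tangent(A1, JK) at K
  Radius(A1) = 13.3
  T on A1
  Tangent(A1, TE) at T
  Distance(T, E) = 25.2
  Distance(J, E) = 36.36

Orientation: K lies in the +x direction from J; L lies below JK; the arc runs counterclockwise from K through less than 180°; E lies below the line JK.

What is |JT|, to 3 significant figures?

34.7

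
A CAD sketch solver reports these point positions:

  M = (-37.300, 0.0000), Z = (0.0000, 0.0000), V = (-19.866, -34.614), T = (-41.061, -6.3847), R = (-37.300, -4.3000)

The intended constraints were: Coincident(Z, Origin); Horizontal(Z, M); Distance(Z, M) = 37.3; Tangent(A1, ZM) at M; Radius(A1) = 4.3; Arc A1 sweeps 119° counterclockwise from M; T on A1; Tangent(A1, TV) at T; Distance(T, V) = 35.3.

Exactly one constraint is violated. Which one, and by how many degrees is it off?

Tangent(A1, TV) at T — off by 7.90°.

Z = (0.00, 0.00) ✓; Z.y = 0.00, M.y = 0.00 ✓; |ZM| = 37.30 ✓; ∠(RM, MZ) = 90.00° ✓; |RM| = 4.300 ✓; bearing(R→T) − bearing(R→M) = 119.0° ✓; |RT| = 4.300 ✓; ∠(RT, TV) = 82.10° ✗; |TV| = 35.30 ✓.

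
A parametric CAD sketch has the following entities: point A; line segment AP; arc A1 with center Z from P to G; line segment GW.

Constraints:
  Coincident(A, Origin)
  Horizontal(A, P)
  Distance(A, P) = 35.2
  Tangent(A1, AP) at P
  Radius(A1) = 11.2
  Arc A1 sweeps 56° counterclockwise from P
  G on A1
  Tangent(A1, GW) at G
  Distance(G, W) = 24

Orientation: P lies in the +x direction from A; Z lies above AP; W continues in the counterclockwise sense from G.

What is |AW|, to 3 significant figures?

63.0

A is at the origin; A and P share the same y with |AP| = 35.2 and P on the +x side, so P = (35.2, 0.00). The tangent condition forces ZP to be normal to AP, so Z = P + (0, 11.2) = (35.2, 11.2). On A1, P sits at bearing -90° from Z; a 56° counterclockwise sweep puts G at bearing -34°, so G = Z + 11.2·(cos -34°, sin -34°) = (44.5, 4.94). A1 meets GW tangentially, so ZG is at right angles to GW, so GW runs along (−sin -34°, cos -34°); with |GW| = 24.0, W = (57.9, 24.8). Then |AW| = |W − A| = 63.0.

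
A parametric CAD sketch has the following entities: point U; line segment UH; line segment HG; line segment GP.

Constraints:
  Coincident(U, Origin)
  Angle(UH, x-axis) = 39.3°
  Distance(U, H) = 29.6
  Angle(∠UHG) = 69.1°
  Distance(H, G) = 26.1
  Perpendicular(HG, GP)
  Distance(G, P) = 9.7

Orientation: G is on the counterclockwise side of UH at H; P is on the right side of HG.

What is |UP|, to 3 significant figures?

40.5

∠UHG = 69.1°, so HG runs at 39.3° + (180° − 69.1°) = 150° from the x-axis; with |HG| = 26.1, G = H + 26.1·(cos 150°, sin 150°) = (0.257, 31.7). The perpendicularity gives GP at right angles to HG; with |GP| = 9.7 on the right of HG, P = G + 9.7·(0.497, 0.868) = (5.08, 40.1). Then |UP| = |P − U| = 40.5.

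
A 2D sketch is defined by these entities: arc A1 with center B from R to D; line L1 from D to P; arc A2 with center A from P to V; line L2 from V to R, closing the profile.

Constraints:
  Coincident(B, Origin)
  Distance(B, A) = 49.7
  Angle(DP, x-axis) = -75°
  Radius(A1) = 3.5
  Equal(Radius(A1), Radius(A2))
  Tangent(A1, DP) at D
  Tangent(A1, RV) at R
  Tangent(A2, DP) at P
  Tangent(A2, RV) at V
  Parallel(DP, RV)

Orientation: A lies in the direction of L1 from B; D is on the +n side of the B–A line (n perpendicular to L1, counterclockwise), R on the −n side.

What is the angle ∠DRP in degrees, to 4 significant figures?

81.98°

The slot axis is L1's direction at -75.0°, so u = (cos -75.0°, sin -75.0°) = (0.2588, -0.9659) and n = (−sin -75.0°, cos -75.0°) = (0.9659, 0.2588). B is at the origin and A lies 49.7 along u from B, so A = 49.7·u = (12.86, -48.01). Tangency of A1 to both parallel lines with radius 3.5 puts D and R at B ± 3.5·n: D = (3.381, 0.9059), R = (-3.381, -0.9059). Equal radii place P and V the same way about A: P = A + 3.5·n = (16.24, -47.10), V = A − 3.5·n = (9.483, -48.91). Then cos ∠DRP = RD·RP / (|RD||RP|), giving 81.98°.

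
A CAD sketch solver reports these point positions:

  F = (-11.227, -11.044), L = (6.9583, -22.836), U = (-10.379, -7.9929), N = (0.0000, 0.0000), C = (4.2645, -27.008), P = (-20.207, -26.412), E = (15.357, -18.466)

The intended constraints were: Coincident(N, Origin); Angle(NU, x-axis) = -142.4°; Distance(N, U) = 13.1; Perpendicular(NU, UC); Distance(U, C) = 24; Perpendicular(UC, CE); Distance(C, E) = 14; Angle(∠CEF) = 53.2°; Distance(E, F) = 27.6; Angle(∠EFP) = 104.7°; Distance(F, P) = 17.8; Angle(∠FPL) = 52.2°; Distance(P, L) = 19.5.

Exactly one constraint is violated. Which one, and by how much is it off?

Distance(P, L) = 19.5 — off by 7.90.

N = (0.00, 0.00) ✓; NU at -142.4° ✓; |NU| = 13.10 ✓; ∠(NU, UC) = 90.00° ✓; |UC| = 24.00 ✓; ∠(UC, CE) = 90.00° ✓; |CE| = 14.00 ✓; ∠CEF = 53.20° ✓; |EF| = 27.60 ✓; ∠EFP = 104.7° ✓; |FP| = 17.80 ✓; ∠FPL = 52.20° ✓; |PL| = 27.40 ✗.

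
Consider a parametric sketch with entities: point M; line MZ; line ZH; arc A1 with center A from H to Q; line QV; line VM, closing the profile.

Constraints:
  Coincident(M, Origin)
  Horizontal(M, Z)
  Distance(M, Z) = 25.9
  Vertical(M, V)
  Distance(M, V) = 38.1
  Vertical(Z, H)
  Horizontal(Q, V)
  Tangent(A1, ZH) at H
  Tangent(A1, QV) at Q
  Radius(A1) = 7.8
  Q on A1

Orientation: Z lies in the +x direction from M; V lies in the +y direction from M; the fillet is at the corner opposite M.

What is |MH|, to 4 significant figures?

39.86

M is at the origin; M and Z share the same y with |MZ| = 25.9 and Z on the +x side, so Z = (25.90, 0.000). M and V share the same x with |MV| = 38.1 and V on the +y side, so V = (0.000, 38.10). The virtual corner opposite M is at (25.90, 38.10). Since A1 is tangent to ZH there, AH ⟂ ZH and tangency of A1 to QV means the radius AQ is perpendicular to QV, with radius 7.8, so the center A sits 7.8 in from both sides at A = (18.10, 30.30). That places the tangent points at H = (25.90, 30.30) on ZH and Q = (18.10, 38.10) on QV. Then |MH| = |H − M| = 39.86.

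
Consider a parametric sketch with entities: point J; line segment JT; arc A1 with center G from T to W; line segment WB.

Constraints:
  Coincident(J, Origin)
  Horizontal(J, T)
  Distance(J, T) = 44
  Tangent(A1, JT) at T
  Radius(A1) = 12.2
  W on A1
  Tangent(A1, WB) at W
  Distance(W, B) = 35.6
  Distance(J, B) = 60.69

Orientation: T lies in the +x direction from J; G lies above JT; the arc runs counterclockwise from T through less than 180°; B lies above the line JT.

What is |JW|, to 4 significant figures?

57.49

J is at the origin; JT is horizontal with |JT| = 44.0 and T on the +x side, so T = (44.00, 0.000). Since A1 is tangent to JT there, GT ⟂ JT, so G = T + (0, 12.2) = (44.00, 12.20). Since GW ⟂ WB (tangency), |GB| = √(12.2² + 35.6²) = 37.63 regardless of where W sits on A1. So B lies on both circle(J, 60.69) and circle(G, 37.63); the above-JT intersection is B = (35.88, 48.95). W is the foot of the tangent from B: W = (54.42, 18.55).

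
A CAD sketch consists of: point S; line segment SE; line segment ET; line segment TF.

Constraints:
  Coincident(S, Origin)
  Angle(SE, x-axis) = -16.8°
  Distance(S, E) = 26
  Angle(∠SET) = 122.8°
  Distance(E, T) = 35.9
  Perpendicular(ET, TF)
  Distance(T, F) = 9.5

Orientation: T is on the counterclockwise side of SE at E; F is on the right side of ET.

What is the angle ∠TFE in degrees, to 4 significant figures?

75.18°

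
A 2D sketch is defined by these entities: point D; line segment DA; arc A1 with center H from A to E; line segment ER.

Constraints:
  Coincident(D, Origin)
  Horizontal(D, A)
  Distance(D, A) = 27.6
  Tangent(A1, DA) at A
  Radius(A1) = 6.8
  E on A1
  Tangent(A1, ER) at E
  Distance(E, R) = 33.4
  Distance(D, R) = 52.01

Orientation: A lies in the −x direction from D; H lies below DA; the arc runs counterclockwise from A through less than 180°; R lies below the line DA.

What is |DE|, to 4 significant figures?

35.13

D is at the origin; D and A share the same y with |DA| = 27.6 and A on the −x side, so A = (-27.60, 0.000). Tangency of A1 to DA means the radius HA is perpendicular to DA, so H = A + (0, -6.8) = (-27.60, -6.800). Since HE ⟂ ER (tangency), |HR| = √(6.8² + 33.4²) = 34.09 regardless of where E sits on A1. So R lies on both circle(D, 52.01) and circle(H, 34.09); the below-DA intersection is R = (-32.61, -40.51). E is the foot of the tangent from R: E = (-34.39, -7.162).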